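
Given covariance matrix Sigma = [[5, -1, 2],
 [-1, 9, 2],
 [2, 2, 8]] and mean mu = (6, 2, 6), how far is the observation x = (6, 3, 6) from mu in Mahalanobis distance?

Step 1 — centre the observation: (x - mu) = (0, 1, 0).

Step 2 — invert Sigma (cofactor / det for 3×3, or solve directly):
  Sigma^{-1} = [[0.2361, 0.0417, -0.0694],
 [0.0417, 0.125, -0.0417],
 [-0.0694, -0.0417, 0.1528]].

Step 3 — form the quadratic (x - mu)^T · Sigma^{-1} · (x - mu):
  Sigma^{-1} · (x - mu) = (0.0417, 0.125, -0.0417).
  (x - mu)^T · [Sigma^{-1} · (x - mu)] = (0)·(0.0417) + (1)·(0.125) + (0)·(-0.0417) = 0.125.

Step 4 — take square root: d = √(0.125) ≈ 0.3536.

d(x, mu) = √(0.125) ≈ 0.3536


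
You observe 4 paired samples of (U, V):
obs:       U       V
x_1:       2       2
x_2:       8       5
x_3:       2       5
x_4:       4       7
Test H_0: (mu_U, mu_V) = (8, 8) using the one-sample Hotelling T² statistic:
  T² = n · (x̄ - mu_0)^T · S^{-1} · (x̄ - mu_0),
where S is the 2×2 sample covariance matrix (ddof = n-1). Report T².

Step 1 — sample mean vector:
  mean(U) = (2 + 8 + 2 + 4) / 4 = 16/4 = 4
  mean(V) = (2 + 5 + 5 + 7) / 4 = 19/4 = 4.75
  x̄ = (4, 4.75),  deviation x̄ - mu_0 = (4, 4.75) - (8, 8) = (-4, -3.25).

Step 2 — sample covariance matrix, S[i,j] = (1/(n-1)) · Σ_k (x_{k,i} - mean_i) · (x_{k,j} - mean_j), divisor n-1 = 3:
  S[U,U] = ((-2)·(-2) + (4)·(4) + (-2)·(-2) + (0)·(0)) / 3 = 24/3 = 8
  S[U,V] = ((-2)·(-2.75) + (4)·(0.25) + (-2)·(0.25) + (0)·(2.25)) / 3 = 6/3 = 2
  S[V,V] = ((-2.75)·(-2.75) + (0.25)·(0.25) + (0.25)·(0.25) + (2.25)·(2.25)) / 3 = 12.75/3 = 4.25
  S = [[8, 2],
 [2, 4.25]].

Step 3 — invert S. det(S) = 8·4.25 - (2)² = 30.
  S^{-1} = (1/det) · [[d, -b], [-b, a]] = [[0.1417, -0.0667],
 [-0.0667, 0.2667]].

Step 4 — quadratic form (x̄ - mu_0)^T · S^{-1} · (x̄ - mu_0):
  S^{-1} · (x̄ - mu_0) = (-0.35, -0.6),
  (x̄ - mu_0)^T · [...] = (-4)·(-0.35) + (-3.25)·(-0.6) = 3.35.

Step 5 — scale by n: T² = 4 · 3.35 = 13.4.

T² ≈ 13.4


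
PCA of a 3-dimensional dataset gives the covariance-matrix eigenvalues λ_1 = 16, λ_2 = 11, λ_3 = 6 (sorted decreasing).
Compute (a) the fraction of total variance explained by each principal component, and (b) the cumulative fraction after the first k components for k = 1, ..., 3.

Step 1 — total variance = trace(Sigma) = Σ λ_i = 16 + 11 + 6 = 33.

Step 2 — fraction explained by component i = λ_i / Σ λ:
  PC1: 16/33 = 0.4848
  PC2: 11/33 = 0.3333
  PC3: 6/33 = 0.1818

Step 3 — cumulative fraction after k components = (λ_1 + ... + λ_k) / Σ λ:
  k = 1: 16/33 = 0.4848
  k = 2: (16 + 11)/33 = 27/33 = 0.8182
  k = 3: (16 + 11 + 6)/33 = 33/33 = 1

Summary (fraction, with percent):

explained: PC1 0.4848 (48.48%), PC2 0.3333 (33.33%), PC3 0.1818 (18.18%);  cumulative: 0.4848, 0.8182, 1


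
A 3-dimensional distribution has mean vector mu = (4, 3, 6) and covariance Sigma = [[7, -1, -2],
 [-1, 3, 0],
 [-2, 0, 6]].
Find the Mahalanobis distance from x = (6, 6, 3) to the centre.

Step 1 — centre the observation: (x - mu) = (2, 3, -3).

Step 2 — invert Sigma (cofactor / det for 3×3, or solve directly):
  Sigma^{-1} = [[0.1667, 0.0556, 0.0556],
 [0.0556, 0.3519, 0.0185],
 [0.0556, 0.0185, 0.1852]].

Step 3 — form the quadratic (x - mu)^T · Sigma^{-1} · (x - mu):
  Sigma^{-1} · (x - mu) = (0.3333, 1.1111, -0.3889).
  (x - mu)^T · [Sigma^{-1} · (x - mu)] = (2)·(0.3333) + (3)·(1.1111) + (-3)·(-0.3889) = 5.1667.

Step 4 — take square root: d = √(5.1667) ≈ 2.273.

d(x, mu) = √(5.1667) ≈ 2.273


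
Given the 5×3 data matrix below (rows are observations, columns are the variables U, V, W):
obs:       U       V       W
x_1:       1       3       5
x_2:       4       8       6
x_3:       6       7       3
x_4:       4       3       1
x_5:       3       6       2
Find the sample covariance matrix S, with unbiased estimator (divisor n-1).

Step 1 — column means:
  mean(U) = (1 + 4 + 6 + 4 + 3) / 5 = 18/5 = 3.6
  mean(V) = (3 + 8 + 7 + 3 + 6) / 5 = 27/5 = 5.4
  mean(W) = (5 + 6 + 3 + 1 + 2) / 5 = 17/5 = 3.4

Step 2 — sample covariance S[i,j] = (1/(n-1)) · Σ_k (x_{k,i} - mean_i) · (x_{k,j} - mean_j), with n-1 = 4.
  S[U,U] = ((-2.6)·(-2.6) + (0.4)·(0.4) + (2.4)·(2.4) + (0.4)·(0.4) + (-0.6)·(-0.6)) / 4 = 13.2/4 = 3.3
  S[U,V] = ((-2.6)·(-2.4) + (0.4)·(2.6) + (2.4)·(1.6) + (0.4)·(-2.4) + (-0.6)·(0.6)) / 4 = 9.8/4 = 2.45
  S[U,W] = ((-2.6)·(1.6) + (0.4)·(2.6) + (2.4)·(-0.4) + (0.4)·(-2.4) + (-0.6)·(-1.4)) / 4 = -4.2/4 = -1.05
  S[V,V] = ((-2.4)·(-2.4) + (2.6)·(2.6) + (1.6)·(1.6) + (-2.4)·(-2.4) + (0.6)·(0.6)) / 4 = 21.2/4 = 5.3
  S[V,W] = ((-2.4)·(1.6) + (2.6)·(2.6) + (1.6)·(-0.4) + (-2.4)·(-2.4) + (0.6)·(-1.4)) / 4 = 7.2/4 = 1.8
  S[W,W] = ((1.6)·(1.6) + (2.6)·(2.6) + (-0.4)·(-0.4) + (-2.4)·(-2.4) + (-1.4)·(-1.4)) / 4 = 17.2/4 = 4.3

S is symmetric (S[j,i] = S[i,j]). Assembling:

S = [[3.3, 2.45, -1.05],
 [2.45, 5.3, 1.8],
 [-1.05, 1.8, 4.3]]


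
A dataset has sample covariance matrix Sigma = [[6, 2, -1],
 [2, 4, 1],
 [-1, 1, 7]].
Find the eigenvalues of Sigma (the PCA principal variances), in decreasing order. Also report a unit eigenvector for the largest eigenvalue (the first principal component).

Step 1 — characteristic polynomial p(λ) = det(λI - Sigma) = λ³ - tr·λ² + c_1·λ - det, where tr = trace, c_1 = sum of the principal 2×2 minors, det = det(Sigma):
  tr = 6 + 4 + 7 = 17,
  c_1 = (6·4 - (2)²) + (6·7 - (-1)²) + (4·7 - (1)²) = 20 + 41 + 27 = 88,
  det = 6·(4·7 - (1)²) - (2)·((2)·7 - (1)·(-1)) + (-1)·((2)·(1) - 4·(-1)) = 6·(27) - (2)·(15) + (-1)·(6) = 126.
  So p(λ) = λ³ - 17λ² + 88λ - 126.
Step 2 — look for an integer root (rational root theorem: any rational root is an integer divisor of 126). Testing λ = 7:
  p(7) = 343 - 833 + 616 - 126 = 0  ✓
  Dividing out (λ - 7): p(λ) = (λ - 7)(λ² - 10λ + 18).
Step 3 — remaining eigenvalues from the quadratic λ² - 10λ + 18 = 0:
  Δ = 10² - 4·18 = 100 - 72 = 28,  λ = (10 ± √28)/2 = (10 ± 5.2915)/2 ≈ 7.6458 or 2.3542.
  Sorted: λ_1 = 7.6458,  λ_2 = 7,  λ_3 = 2.3542  (check: sum = 17 = tr ✓).

Step 4 — unit eigenvector for λ_1 ≈ 7.6458: v spans the null space of (Sigma - λ_1 I), whose rows are
  r_1 = (-1.6458, 2, -1),  r_2 = (2, -3.6458, 1),  r_3 = (-1, 1, -0.6458).
  v is orthogonal to every row, so take v ∝ r_1 × r_2 = ((2)·(1) - (-1)·(-3.6458), (-1)·(2) - (-1.6458)·(1), (-1.6458)·(-3.6458) - (2)·(2)) ≈ (-1.6458, -0.3542, 2).
  Rescale (multiply by -1 so the first nonzero entry is positive): u = (1.6458, 0.3542, -2).
  ||u|| = √((1.6458)² + (0.3542)² + (-2)²) = √(6.834) ≈ 2.6142,  v_1 = u/||u|| ≈ (0.6295, 0.1355, -0.7651) (||v_1|| = 1).

λ_1 = 7.6458,  λ_2 = 7,  λ_3 = 2.3542;  v_1 ≈ (0.6295, 0.1355, -0.7651)


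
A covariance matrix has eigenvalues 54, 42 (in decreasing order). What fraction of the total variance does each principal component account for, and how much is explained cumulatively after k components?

Step 1 — total variance = trace(Sigma) = Σ λ_i = 54 + 42 = 96.

Step 2 — fraction explained by component i = λ_i / Σ λ:
  PC1: 54/96 = 0.5625
  PC2: 42/96 = 0.4375

Step 3 — cumulative fraction after k components = (λ_1 + ... + λ_k) / Σ λ:
  k = 1: 54/96 = 0.5625
  k = 2: (54 + 42)/96 = 96/96 = 1

Summary (fraction, with percent):

explained: PC1 0.5625 (56.25%), PC2 0.4375 (43.75%);  cumulative: 0.5625, 1


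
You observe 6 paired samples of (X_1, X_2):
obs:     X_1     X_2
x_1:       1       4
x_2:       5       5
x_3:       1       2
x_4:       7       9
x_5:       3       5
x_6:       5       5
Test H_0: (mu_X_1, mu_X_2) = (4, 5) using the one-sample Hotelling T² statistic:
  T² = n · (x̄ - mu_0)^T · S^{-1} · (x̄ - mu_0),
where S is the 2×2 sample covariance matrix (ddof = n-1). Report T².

Step 1 — sample mean vector:
  mean(X_1) = (1 + 5 + 1 + 7 + 3 + 5) / 6 = 22/6 = 3.6667
  mean(X_2) = (4 + 5 + 2 + 9 + 5 + 5) / 6 = 30/6 = 5
  x̄ = (3.6667, 5),  deviation x̄ - mu_0 = (3.6667, 5) - (4, 5) = (-0.3333, 0).

Step 2 — sample covariance matrix, S[i,j] = (1/(n-1)) · Σ_k (x_{k,i} - mean_i) · (x_{k,j} - mean_j), divisor n-1 = 5:
  S[X_1,X_1] = ((-2.6667)·(-2.6667) + (1.3333)·(1.3333) + (-2.6667)·(-2.6667) + (3.3333)·(3.3333) + (-0.6667)·(-0.6667) + (1.3333)·(1.3333)) / 5 = 29.3333/5 = 5.8667
  S[X_1,X_2] = ((-2.6667)·(-1) + (1.3333)·(0) + (-2.6667)·(-3) + (3.3333)·(4) + (-0.6667)·(0) + (1.3333)·(0)) / 5 = 24/5 = 4.8
  S[X_2,X_2] = ((-1)·(-1) + (0)·(0) + (-3)·(-3) + (4)·(4) + (0)·(0) + (0)·(0)) / 5 = 26/5 = 5.2
  S = [[5.8667, 4.8],
 [4.8, 5.2]].

Step 3 — invert S. det(S) = 5.8667·5.2 - (4.8)² = 7.4667.
  S^{-1} = (1/det) · [[d, -b], [-b, a]] = [[0.6964, -0.6429],
 [-0.6429, 0.7857]].

Step 4 — quadratic form (x̄ - mu_0)^T · S^{-1} · (x̄ - mu_0):
  S^{-1} · (x̄ - mu_0) = (-0.2321, 0.2143),
  (x̄ - mu_0)^T · [...] = (-0.3333)·(-0.2321) + (0)·(0.2143) = 0.0774.

Step 5 — scale by n: T² = 6 · 0.0774 = 0.4643.

T² ≈ 0.4643


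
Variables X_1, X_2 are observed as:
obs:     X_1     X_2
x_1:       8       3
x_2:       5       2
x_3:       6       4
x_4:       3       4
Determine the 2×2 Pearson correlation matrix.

Step 1 — column means:
  mean(X_1) = (8 + 5 + 6 + 3) / 4 = 22/4 = 5.5
  mean(X_2) = (3 + 2 + 4 + 4) / 4 = 13/4 = 3.25

Step 2 — sample variances and covariances s[i,j] = (1/(n-1)) · Σ_k (x_{k,i} - mean_i) · (x_{k,j} - mean_j), with n-1 = 3:
  s[X_1,X_1] = ((2.5)·(2.5) + (-0.5)·(-0.5) + (0.5)·(0.5) + (-2.5)·(-2.5)) / 3 = 13/3 = 4.3333
  s[X_1,X_2] = ((2.5)·(-0.25) + (-0.5)·(-1.25) + (0.5)·(0.75) + (-2.5)·(0.75)) / 3 = -1.5/3 = -0.5
  s[X_2,X_2] = ((-0.25)·(-0.25) + (-1.25)·(-1.25) + (0.75)·(0.75) + (0.75)·(0.75)) / 3 = 2.75/3 = 0.9167
  Sample standard deviations s_i = √(s[i,i]):
  s(X_1) = √(4.3333) = 2.0817
  s(X_2) = √(0.9167) = 0.9574

Step 3 — r_{ij} = s_{ij} / (s_i · s_j):
  r[X_1,X_1] = 1 (diagonal).
  r[X_1,X_2] = -0.5 / (2.0817 · 0.9574) = -0.5 / 1.993 = -0.2509
  r[X_2,X_2] = 1 (diagonal).

R is symmetric with unit diagonal. Assembling:

R = [[1, -0.2509],
 [-0.2509, 1]]


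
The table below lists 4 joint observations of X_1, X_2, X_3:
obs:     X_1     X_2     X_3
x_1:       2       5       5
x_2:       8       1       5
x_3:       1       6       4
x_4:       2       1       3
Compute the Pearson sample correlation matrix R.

Step 1 — column means:
  mean(X_1) = (2 + 8 + 1 + 2) / 4 = 13/4 = 3.25
  mean(X_2) = (5 + 1 + 6 + 1) / 4 = 13/4 = 3.25
  mean(X_3) = (5 + 5 + 4 + 3) / 4 = 17/4 = 4.25

Step 2 — sample variances and covariances s[i,j] = (1/(n-1)) · Σ_k (x_{k,i} - mean_i) · (x_{k,j} - mean_j), with n-1 = 3:
  s[X_1,X_1] = ((-1.25)·(-1.25) + (4.75)·(4.75) + (-2.25)·(-2.25) + (-1.25)·(-1.25)) / 3 = 30.75/3 = 10.25
  s[X_1,X_2] = ((-1.25)·(1.75) + (4.75)·(-2.25) + (-2.25)·(2.75) + (-1.25)·(-2.25)) / 3 = -16.25/3 = -5.4167
  s[X_1,X_3] = ((-1.25)·(0.75) + (4.75)·(0.75) + (-2.25)·(-0.25) + (-1.25)·(-1.25)) / 3 = 4.75/3 = 1.5833
  s[X_2,X_2] = ((1.75)·(1.75) + (-2.25)·(-2.25) + (2.75)·(2.75) + (-2.25)·(-2.25)) / 3 = 20.75/3 = 6.9167
  s[X_2,X_3] = ((1.75)·(0.75) + (-2.25)·(0.75) + (2.75)·(-0.25) + (-2.25)·(-1.25)) / 3 = 1.75/3 = 0.5833
  s[X_3,X_3] = ((0.75)·(0.75) + (0.75)·(0.75) + (-0.25)·(-0.25) + (-1.25)·(-1.25)) / 3 = 2.75/3 = 0.9167
  Sample standard deviations s_i = √(s[i,i]):
  s(X_1) = √(10.25) = 3.2016
  s(X_2) = √(6.9167) = 2.63
  s(X_3) = √(0.9167) = 0.9574

Step 3 — r_{ij} = s_{ij} / (s_i · s_j):
  r[X_1,X_1] = 1 (diagonal).
  r[X_1,X_2] = -5.4167 / (3.2016 · 2.63) = -5.4167 / 8.42 = -0.6433
  r[X_1,X_3] = 1.5833 / (3.2016 · 0.9574) = 1.5833 / 3.0653 = 0.5165
  r[X_2,X_2] = 1 (diagonal).
  r[X_2,X_3] = 0.5833 / (2.63 · 0.9574) = 0.5833 / 2.518 = 0.2317
  r[X_3,X_3] = 1 (diagonal).

R is symmetric with unit diagonal. Assembling:

R = [[1, -0.6433, 0.5165],
 [-0.6433, 1, 0.2317],
 [0.5165, 0.2317, 1]]


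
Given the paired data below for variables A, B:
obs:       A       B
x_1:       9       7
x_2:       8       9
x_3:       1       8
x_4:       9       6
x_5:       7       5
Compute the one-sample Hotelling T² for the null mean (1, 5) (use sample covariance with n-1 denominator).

Step 1 — sample mean vector:
  mean(A) = (9 + 8 + 1 + 9 + 7) / 5 = 34/5 = 6.8
  mean(B) = (7 + 9 + 8 + 6 + 5) / 5 = 35/5 = 7
  x̄ = (6.8, 7),  deviation x̄ - mu_0 = (6.8, 7) - (1, 5) = (5.8, 2).

Step 2 — sample covariance matrix, S[i,j] = (1/(n-1)) · Σ_k (x_{k,i} - mean_i) · (x_{k,j} - mean_j), divisor n-1 = 4:
  S[A,A] = ((2.2)·(2.2) + (1.2)·(1.2) + (-5.8)·(-5.8) + (2.2)·(2.2) + (0.2)·(0.2)) / 4 = 44.8/4 = 11.2
  S[A,B] = ((2.2)·(0) + (1.2)·(2) + (-5.8)·(1) + (2.2)·(-1) + (0.2)·(-2)) / 4 = -6/4 = -1.5
  S[B,B] = ((0)·(0) + (2)·(2) + (1)·(1) + (-1)·(-1) + (-2)·(-2)) / 4 = 10/4 = 2.5
  S = [[11.2, -1.5],
 [-1.5, 2.5]].

Step 3 — invert S. det(S) = 11.2·2.5 - (-1.5)² = 25.75.
  S^{-1} = (1/det) · [[d, -b], [-b, a]] = [[0.0971, 0.0583],
 [0.0583, 0.435]].

Step 4 — quadratic form (x̄ - mu_0)^T · S^{-1} · (x̄ - mu_0):
  S^{-1} · (x̄ - mu_0) = (0.6796, 1.2078),
  (x̄ - mu_0)^T · [...] = (5.8)·(0.6796) + (2)·(1.2078) = 6.3573.

Step 5 — scale by n: T² = 5 · 6.3573 = 31.7864.

T² ≈ 31.7864


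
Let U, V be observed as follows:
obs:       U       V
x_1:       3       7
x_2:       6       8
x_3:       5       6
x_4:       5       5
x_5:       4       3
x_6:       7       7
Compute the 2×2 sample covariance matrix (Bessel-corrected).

Step 1 — column means:
  mean(U) = (3 + 6 + 5 + 5 + 4 + 7) / 6 = 30/6 = 5
  mean(V) = (7 + 8 + 6 + 5 + 3 + 7) / 6 = 36/6 = 6

Step 2 — sample covariance S[i,j] = (1/(n-1)) · Σ_k (x_{k,i} - mean_i) · (x_{k,j} - mean_j), with n-1 = 5.
  S[U,U] = ((-2)·(-2) + (1)·(1) + (0)·(0) + (0)·(0) + (-1)·(-1) + (2)·(2)) / 5 = 10/5 = 2
  S[U,V] = ((-2)·(1) + (1)·(2) + (0)·(0) + (0)·(-1) + (-1)·(-3) + (2)·(1)) / 5 = 5/5 = 1
  S[V,V] = ((1)·(1) + (2)·(2) + (0)·(0) + (-1)·(-1) + (-3)·(-3) + (1)·(1)) / 5 = 16/5 = 3.2

S is symmetric (S[j,i] = S[i,j]). Assembling:

S = [[2, 1],
 [1, 3.2]]


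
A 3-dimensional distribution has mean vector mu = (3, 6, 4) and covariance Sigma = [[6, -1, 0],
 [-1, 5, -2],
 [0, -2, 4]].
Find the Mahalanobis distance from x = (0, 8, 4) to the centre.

Step 1 — centre the observation: (x - mu) = (-3, 2, 0).

Step 2 — invert Sigma (cofactor / det for 3×3, or solve directly):
  Sigma^{-1} = [[0.1739, 0.0435, 0.0217],
 [0.0435, 0.2609, 0.1304],
 [0.0217, 0.1304, 0.3152]].

Step 3 — form the quadratic (x - mu)^T · Sigma^{-1} · (x - mu):
  Sigma^{-1} · (x - mu) = (-0.4348, 0.3913, 0.1957).
  (x - mu)^T · [Sigma^{-1} · (x - mu)] = (-3)·(-0.4348) + (2)·(0.3913) + (0)·(0.1957) = 2.087.

Step 4 — take square root: d = √(2.087) ≈ 1.4446.

d(x, mu) = √(2.087) ≈ 1.4446


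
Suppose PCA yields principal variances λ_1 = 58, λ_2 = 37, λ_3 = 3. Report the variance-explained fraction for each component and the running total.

Step 1 — total variance = trace(Sigma) = Σ λ_i = 58 + 37 + 3 = 98.

Step 2 — fraction explained by component i = λ_i / Σ λ:
  PC1: 58/98 = 0.5918
  PC2: 37/98 = 0.3776
  PC3: 3/98 = 0.0306

Step 3 — cumulative fraction after k components = (λ_1 + ... + λ_k) / Σ λ:
  k = 1: 58/98 = 0.5918
  k = 2: (58 + 37)/98 = 95/98 = 0.9694
  k = 3: (58 + 37 + 3)/98 = 98/98 = 1

Summary (fraction, with percent):

explained: PC1 0.5918 (59.18%), PC2 0.3776 (37.76%), PC3 0.0306 (3.06%);  cumulative: 0.5918, 0.9694, 1


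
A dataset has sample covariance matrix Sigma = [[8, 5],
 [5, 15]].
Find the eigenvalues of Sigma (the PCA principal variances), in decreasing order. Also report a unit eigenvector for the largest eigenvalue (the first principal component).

Step 1 — characteristic polynomial of 2×2 Sigma:
  det(Sigma - λI) = λ² - trace · λ + det = 0.
  trace = 8 + 15 = 23, det = 8·15 - (5)² = 95.
Step 2 — discriminant:
  Δ = trace² - 4·det = 529 - 380 = 149.
Step 3 — eigenvalues:
  λ = (trace ± √Δ)/2 = (23 ± 12.2066)/2,
  λ_1 = 17.6033,  λ_2 = 5.3967.

Step 4 — unit eigenvector for λ_1: solve (Sigma - λ_1 I)v = 0. First row:
  (8 - 17.6033)·v_x + (5)·v_y = 0, i.e. (-9.6033)·v_x + (5)·v_y = 0,
  so v ∝ (b, λ_1 - a) = (5, 9.6033) = u.
  ||u|| = √((5)² + (9.6033)²) = √(117.2229) ≈ 10.827,
  v_1 = u/||u|| ≈ (0.4618, 0.887) (||v_1|| = 1).

λ_1 = 17.6033,  λ_2 = 5.3967;  v_1 ≈ (0.4618, 0.887)


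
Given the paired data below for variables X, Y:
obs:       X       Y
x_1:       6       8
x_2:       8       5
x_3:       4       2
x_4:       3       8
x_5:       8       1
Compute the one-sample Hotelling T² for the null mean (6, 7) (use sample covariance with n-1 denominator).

Step 1 — sample mean vector:
  mean(X) = (6 + 8 + 4 + 3 + 8) / 5 = 29/5 = 5.8
  mean(Y) = (8 + 5 + 2 + 8 + 1) / 5 = 24/5 = 4.8
  x̄ = (5.8, 4.8),  deviation x̄ - mu_0 = (5.8, 4.8) - (6, 7) = (-0.2, -2.2).

Step 2 — sample covariance matrix, S[i,j] = (1/(n-1)) · Σ_k (x_{k,i} - mean_i) · (x_{k,j} - mean_j), divisor n-1 = 4:
  S[X,X] = ((0.2)·(0.2) + (2.2)·(2.2) + (-1.8)·(-1.8) + (-2.8)·(-2.8) + (2.2)·(2.2)) / 4 = 20.8/4 = 5.2
  S[X,Y] = ((0.2)·(3.2) + (2.2)·(0.2) + (-1.8)·(-2.8) + (-2.8)·(3.2) + (2.2)·(-3.8)) / 4 = -11.2/4 = -2.8
  S[Y,Y] = ((3.2)·(3.2) + (0.2)·(0.2) + (-2.8)·(-2.8) + (3.2)·(3.2) + (-3.8)·(-3.8)) / 4 = 42.8/4 = 10.7
  S = [[5.2, -2.8],
 [-2.8, 10.7]].

Step 3 — invert S. det(S) = 5.2·10.7 - (-2.8)² = 47.8.
  S^{-1} = (1/det) · [[d, -b], [-b, a]] = [[0.2238, 0.0586],
 [0.0586, 0.1088]].

Step 4 — quadratic form (x̄ - mu_0)^T · S^{-1} · (x̄ - mu_0):
  S^{-1} · (x̄ - mu_0) = (-0.1736, -0.251),
  (x̄ - mu_0)^T · [...] = (-0.2)·(-0.1736) + (-2.2)·(-0.251) = 0.587.

Step 5 — scale by n: T² = 5 · 0.587 = 2.9351.

T² ≈ 2.9351


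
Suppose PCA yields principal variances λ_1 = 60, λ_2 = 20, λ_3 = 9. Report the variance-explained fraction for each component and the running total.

Step 1 — total variance = trace(Sigma) = Σ λ_i = 60 + 20 + 9 = 89.

Step 2 — fraction explained by component i = λ_i / Σ λ:
  PC1: 60/89 = 0.6742
  PC2: 20/89 = 0.2247
  PC3: 9/89 = 0.1011

Step 3 — cumulative fraction after k components = (λ_1 + ... + λ_k) / Σ λ:
  k = 1: 60/89 = 0.6742
  k = 2: (60 + 20)/89 = 80/89 = 0.8989
  k = 3: (60 + 20 + 9)/89 = 89/89 = 1

Summary (fraction, with percent):

explained: PC1 0.6742 (67.42%), PC2 0.2247 (22.47%), PC3 0.1011 (10.11%);  cumulative: 0.6742, 0.8989, 1


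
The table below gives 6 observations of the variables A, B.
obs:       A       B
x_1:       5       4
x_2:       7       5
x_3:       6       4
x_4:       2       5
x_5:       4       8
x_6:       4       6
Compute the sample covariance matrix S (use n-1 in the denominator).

Step 1 — column means:
  mean(A) = (5 + 7 + 6 + 2 + 4 + 4) / 6 = 28/6 = 4.6667
  mean(B) = (4 + 5 + 4 + 5 + 8 + 6) / 6 = 32/6 = 5.3333

Step 2 — sample covariance S[i,j] = (1/(n-1)) · Σ_k (x_{k,i} - mean_i) · (x_{k,j} - mean_j), with n-1 = 5.
  S[A,A] = ((0.3333)·(0.3333) + (2.3333)·(2.3333) + (1.3333)·(1.3333) + (-2.6667)·(-2.6667) + (-0.6667)·(-0.6667) + (-0.6667)·(-0.6667)) / 5 = 15.3333/5 = 3.0667
  S[A,B] = ((0.3333)·(-1.3333) + (2.3333)·(-0.3333) + (1.3333)·(-1.3333) + (-2.6667)·(-0.3333) + (-0.6667)·(2.6667) + (-0.6667)·(0.6667)) / 5 = -4.3333/5 = -0.8667
  S[B,B] = ((-1.3333)·(-1.3333) + (-0.3333)·(-0.3333) + (-1.3333)·(-1.3333) + (-0.3333)·(-0.3333) + (2.6667)·(2.6667) + (0.6667)·(0.6667)) / 5 = 11.3333/5 = 2.2667

S is symmetric (S[j,i] = S[i,j]). Assembling:

S = [[3.0667, -0.8667],
 [-0.8667, 2.2667]]


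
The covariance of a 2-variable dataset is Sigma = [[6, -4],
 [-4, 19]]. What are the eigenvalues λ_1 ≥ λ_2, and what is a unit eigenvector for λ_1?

Step 1 — characteristic polynomial of 2×2 Sigma:
  det(Sigma - λI) = λ² - trace · λ + det = 0.
  trace = 6 + 19 = 25, det = 6·19 - (-4)² = 98.
Step 2 — discriminant:
  Δ = trace² - 4·det = 625 - 392 = 233.
Step 3 — eigenvalues:
  λ = (trace ± √Δ)/2 = (25 ± 15.2643)/2,
  λ_1 = 20.1322,  λ_2 = 4.8678.

Step 4 — unit eigenvector for λ_1: solve (Sigma - λ_1 I)v = 0. First row:
  (6 - 20.1322)·v_x + (-4)·v_y = 0, i.e. (-14.1322)·v_x + (-4)·v_y = 0,
  so v ∝ (b, λ_1 - a) = (-4, 14.1322); multiply by -1 so the first entry is positive: u = (4, -14.1322).
  ||u|| = √((4)² + (-14.1322)²) = √(215.7182) ≈ 14.6873,
  v_1 = u/||u|| ≈ (0.2723, -0.9622) (||v_1|| = 1).

λ_1 = 20.1322,  λ_2 = 4.8678;  v_1 ≈ (0.2723, -0.9622)


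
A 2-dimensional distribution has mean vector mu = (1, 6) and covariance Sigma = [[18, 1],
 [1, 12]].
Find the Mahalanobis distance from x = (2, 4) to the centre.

Step 1 — centre the observation: (x - mu) = (1, -2).

Step 2 — invert Sigma. det(Sigma) = 18·12 - (1)² = 215.
  Sigma^{-1} = (1/det) · [[d, -b], [-b, a]] = [[0.0558, -0.0047],
 [-0.0047, 0.0837]].

Step 3 — form the quadratic (x - mu)^T · Sigma^{-1} · (x - mu):
  Sigma^{-1} · (x - mu) = (0.0651, -0.1721).
  (x - mu)^T · [Sigma^{-1} · (x - mu)] = (1)·(0.0651) + (-2)·(-0.1721) = 0.4093.

Step 4 — take square root: d = √(0.4093) ≈ 0.6398.

d(x, mu) = √(0.4093) ≈ 0.6398


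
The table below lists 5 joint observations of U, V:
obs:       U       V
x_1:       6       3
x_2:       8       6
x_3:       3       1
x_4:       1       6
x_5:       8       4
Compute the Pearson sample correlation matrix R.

Step 1 — column means:
  mean(U) = (6 + 8 + 3 + 1 + 8) / 5 = 26/5 = 5.2
  mean(V) = (3 + 6 + 1 + 6 + 4) / 5 = 20/5 = 4

Step 2 — sample variances and covariances s[i,j] = (1/(n-1)) · Σ_k (x_{k,i} - mean_i) · (x_{k,j} - mean_j), with n-1 = 4:
  s[U,U] = ((0.8)·(0.8) + (2.8)·(2.8) + (-2.2)·(-2.2) + (-4.2)·(-4.2) + (2.8)·(2.8)) / 4 = 38.8/4 = 9.7
  s[U,V] = ((0.8)·(-1) + (2.8)·(2) + (-2.2)·(-3) + (-4.2)·(2) + (2.8)·(0)) / 4 = 3/4 = 0.75
  s[V,V] = ((-1)·(-1) + (2)·(2) + (-3)·(-3) + (2)·(2) + (0)·(0)) / 4 = 18/4 = 4.5
  Sample standard deviations s_i = √(s[i,i]):
  s(U) = √(9.7) = 3.1145
  s(V) = √(4.5) = 2.1213

Step 3 — r_{ij} = s_{ij} / (s_i · s_j):
  r[U,U] = 1 (diagonal).
  r[U,V] = 0.75 / (3.1145 · 2.1213) = 0.75 / 6.6068 = 0.1135
  r[V,V] = 1 (diagonal).

R is symmetric with unit diagonal. Assembling:

R = [[1, 0.1135],
 [0.1135, 1]]


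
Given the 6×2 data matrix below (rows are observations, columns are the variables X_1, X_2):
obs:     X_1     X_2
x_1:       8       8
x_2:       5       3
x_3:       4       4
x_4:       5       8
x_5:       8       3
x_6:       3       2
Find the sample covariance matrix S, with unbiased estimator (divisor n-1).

Step 1 — column means:
  mean(X_1) = (8 + 5 + 4 + 5 + 8 + 3) / 6 = 33/6 = 5.5
  mean(X_2) = (8 + 3 + 4 + 8 + 3 + 2) / 6 = 28/6 = 4.6667

Step 2 — sample covariance S[i,j] = (1/(n-1)) · Σ_k (x_{k,i} - mean_i) · (x_{k,j} - mean_j), with n-1 = 5.
  S[X_1,X_1] = ((2.5)·(2.5) + (-0.5)·(-0.5) + (-1.5)·(-1.5) + (-0.5)·(-0.5) + (2.5)·(2.5) + (-2.5)·(-2.5)) / 5 = 21.5/5 = 4.3
  S[X_1,X_2] = ((2.5)·(3.3333) + (-0.5)·(-1.6667) + (-1.5)·(-0.6667) + (-0.5)·(3.3333) + (2.5)·(-1.6667) + (-2.5)·(-2.6667)) / 5 = 11/5 = 2.2
  S[X_2,X_2] = ((3.3333)·(3.3333) + (-1.6667)·(-1.6667) + (-0.6667)·(-0.6667) + (3.3333)·(3.3333) + (-1.6667)·(-1.6667) + (-2.6667)·(-2.6667)) / 5 = 35.3333/5 = 7.0667

S is symmetric (S[j,i] = S[i,j]). Assembling:

S = [[4.3, 2.2],
 [2.2, 7.0667]]


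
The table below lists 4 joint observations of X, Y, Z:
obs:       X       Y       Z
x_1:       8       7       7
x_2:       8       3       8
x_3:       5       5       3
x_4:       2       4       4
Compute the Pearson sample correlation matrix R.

Step 1 — column means:
  mean(X) = (8 + 8 + 5 + 2) / 4 = 23/4 = 5.75
  mean(Y) = (7 + 3 + 5 + 4) / 4 = 19/4 = 4.75
  mean(Z) = (7 + 8 + 3 + 4) / 4 = 22/4 = 5.5

Step 2 — sample variances and covariances s[i,j] = (1/(n-1)) · Σ_k (x_{k,i} - mean_i) · (x_{k,j} - mean_j), with n-1 = 3:
  s[X,X] = ((2.25)·(2.25) + (2.25)·(2.25) + (-0.75)·(-0.75) + (-3.75)·(-3.75)) / 3 = 24.75/3 = 8.25
  s[X,Y] = ((2.25)·(2.25) + (2.25)·(-1.75) + (-0.75)·(0.25) + (-3.75)·(-0.75)) / 3 = 3.75/3 = 1.25
  s[X,Z] = ((2.25)·(1.5) + (2.25)·(2.5) + (-0.75)·(-2.5) + (-3.75)·(-1.5)) / 3 = 16.5/3 = 5.5
  s[Y,Y] = ((2.25)·(2.25) + (-1.75)·(-1.75) + (0.25)·(0.25) + (-0.75)·(-0.75)) / 3 = 8.75/3 = 2.9167
  s[Y,Z] = ((2.25)·(1.5) + (-1.75)·(2.5) + (0.25)·(-2.5) + (-0.75)·(-1.5)) / 3 = -0.5/3 = -0.1667
  s[Z,Z] = ((1.5)·(1.5) + (2.5)·(2.5) + (-2.5)·(-2.5) + (-1.5)·(-1.5)) / 3 = 17/3 = 5.6667
  Sample standard deviations s_i = √(s[i,i]):
  s(X) = √(8.25) = 2.8723
  s(Y) = √(2.9167) = 1.7078
  s(Z) = √(5.6667) = 2.3805

Step 3 — r_{ij} = s_{ij} / (s_i · s_j):
  r[X,X] = 1 (diagonal).
  r[X,Y] = 1.25 / (2.8723 · 1.7078) = 1.25 / 4.9054 = 0.2548
  r[X,Z] = 5.5 / (2.8723 · 2.3805) = 5.5 / 6.8374 = 0.8044
  r[Y,Y] = 1 (diagonal).
  r[Y,Z] = -0.1667 / (1.7078 · 2.3805) = -0.1667 / 4.0654 = -0.041
  r[Z,Z] = 1 (diagonal).

R is symmetric with unit diagonal. Assembling:

R = [[1, 0.2548, 0.8044],
 [0.2548, 1, -0.041],
 [0.8044, -0.041, 1]]


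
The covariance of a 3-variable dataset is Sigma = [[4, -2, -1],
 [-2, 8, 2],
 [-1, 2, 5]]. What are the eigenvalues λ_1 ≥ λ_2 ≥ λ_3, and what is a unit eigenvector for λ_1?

Step 1 — characteristic polynomial p(λ) = det(λI - Sigma) = λ³ - tr·λ² + c_1·λ - det, where tr = trace, c_1 = sum of the principal 2×2 minors, det = det(Sigma):
  tr = 4 + 8 + 5 = 17,
  c_1 = (4·8 - (-2)²) + (4·5 - (-1)²) + (8·5 - (2)²) = 28 + 19 + 36 = 83,
  det = 4·(8·5 - (2)²) - (-2)·((-2)·5 - (2)·(-1)) + (-1)·((-2)·(2) - 8·(-1)) = 4·(36) - (-2)·(-8) + (-1)·(4) = 124.
  So p(λ) = λ³ - 17λ² + 83λ - 124.
Step 2 — look for an integer root (rational root theorem: any rational root is an integer divisor of 124). Testing λ = 4:
  p(4) = 64 - 272 + 332 - 124 = 0  ✓
  Dividing out (λ - 4): p(λ) = (λ - 4)(λ² - 13λ + 31).
Step 3 — remaining eigenvalues from the quadratic λ² - 13λ + 31 = 0:
  Δ = 13² - 4·31 = 169 - 124 = 45,  λ = (13 ± √45)/2 = (13 ± 6.7082)/2 ≈ 9.8541 or 3.1459.
  Sorted: λ_1 = 9.8541,  λ_2 = 4,  λ_3 = 3.1459  (check: sum = 17 = tr ✓).

Step 4 — unit eigenvector for λ_1 ≈ 9.8541: v spans the null space of (Sigma - λ_1 I), whose rows are
  r_1 = (-5.8541, -2, -1),  r_2 = (-2, -1.8541, 2),  r_3 = (-1, 2, -4.8541).
  v is orthogonal to every row, so take v ∝ r_1 × r_2 = ((-2)·(2) - (-1)·(-1.8541), (-1)·(-2) - (-5.8541)·(2), (-5.8541)·(-1.8541) - (-2)·(-2)) ≈ (-5.8541, 13.7082, 6.8541).
  Rescale (multiply by -1 so the first nonzero entry is positive): u = (5.8541, -13.7082, -6.8541).
  ||u|| = √((5.8541)² + (-13.7082)² + (-6.8541)²) = √(269.1641) ≈ 16.4062,  v_1 = u/||u|| ≈ (0.3568, -0.8355, -0.4178) (||v_1|| = 1).

λ_1 = 9.8541,  λ_2 = 4,  λ_3 = 3.1459;  v_1 ≈ (0.3568, -0.8355, -0.4178)


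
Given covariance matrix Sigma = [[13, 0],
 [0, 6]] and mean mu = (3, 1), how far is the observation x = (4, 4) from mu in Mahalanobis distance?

Step 1 — centre the observation: (x - mu) = (1, 3).

Step 2 — invert Sigma. det(Sigma) = 13·6 - (0)² = 78.
  Sigma^{-1} = (1/det) · [[d, -b], [-b, a]] = [[0.0769, 0],
 [0, 0.1667]].

Step 3 — form the quadratic (x - mu)^T · Sigma^{-1} · (x - mu):
  Sigma^{-1} · (x - mu) = (0.0769, 0.5).
  (x - mu)^T · [Sigma^{-1} · (x - mu)] = (1)·(0.0769) + (3)·(0.5) = 1.5769.

Step 4 — take square root: d = √(1.5769) ≈ 1.2558.

d(x, mu) = √(1.5769) ≈ 1.2558


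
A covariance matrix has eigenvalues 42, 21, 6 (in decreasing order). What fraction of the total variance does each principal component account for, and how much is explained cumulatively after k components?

Step 1 — total variance = trace(Sigma) = Σ λ_i = 42 + 21 + 6 = 69.

Step 2 — fraction explained by component i = λ_i / Σ λ:
  PC1: 42/69 = 0.6087
  PC2: 21/69 = 0.3043
  PC3: 6/69 = 0.087

Step 3 — cumulative fraction after k components = (λ_1 + ... + λ_k) / Σ λ:
  k = 1: 42/69 = 0.6087
  k = 2: (42 + 21)/69 = 63/69 = 0.913
  k = 3: (42 + 21 + 6)/69 = 69/69 = 1

Summary (fraction, with percent):

explained: PC1 0.6087 (60.87%), PC2 0.3043 (30.43%), PC3 0.087 (8.7%);  cumulative: 0.6087, 0.913, 1


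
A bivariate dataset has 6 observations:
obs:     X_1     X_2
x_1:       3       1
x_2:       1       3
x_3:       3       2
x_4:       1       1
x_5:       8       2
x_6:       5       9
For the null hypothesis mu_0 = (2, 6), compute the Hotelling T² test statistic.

Step 1 — sample mean vector:
  mean(X_1) = (3 + 1 + 3 + 1 + 8 + 5) / 6 = 21/6 = 3.5
  mean(X_2) = (1 + 3 + 2 + 1 + 2 + 9) / 6 = 18/6 = 3
  x̄ = (3.5, 3),  deviation x̄ - mu_0 = (3.5, 3) - (2, 6) = (1.5, -3).

Step 2 — sample covariance matrix, S[i,j] = (1/(n-1)) · Σ_k (x_{k,i} - mean_i) · (x_{k,j} - mean_j), divisor n-1 = 5:
  S[X_1,X_1] = ((-0.5)·(-0.5) + (-2.5)·(-2.5) + (-0.5)·(-0.5) + (-2.5)·(-2.5) + (4.5)·(4.5) + (1.5)·(1.5)) / 5 = 35.5/5 = 7.1
  S[X_1,X_2] = ((-0.5)·(-2) + (-2.5)·(0) + (-0.5)·(-1) + (-2.5)·(-2) + (4.5)·(-1) + (1.5)·(6)) / 5 = 11/5 = 2.2
  S[X_2,X_2] = ((-2)·(-2) + (0)·(0) + (-1)·(-1) + (-2)·(-2) + (-1)·(-1) + (6)·(6)) / 5 = 46/5 = 9.2
  S = [[7.1, 2.2],
 [2.2, 9.2]].

Step 3 — invert S. det(S) = 7.1·9.2 - (2.2)² = 60.48.
  S^{-1} = (1/det) · [[d, -b], [-b, a]] = [[0.1521, -0.0364],
 [-0.0364, 0.1174]].

Step 4 — quadratic form (x̄ - mu_0)^T · S^{-1} · (x̄ - mu_0):
  S^{-1} · (x̄ - mu_0) = (0.3373, -0.4067),
  (x̄ - mu_0)^T · [...] = (1.5)·(0.3373) + (-3)·(-0.4067) = 1.7262.

Step 5 — scale by n: T² = 6 · 1.7262 = 10.3571.

T² ≈ 10.3571


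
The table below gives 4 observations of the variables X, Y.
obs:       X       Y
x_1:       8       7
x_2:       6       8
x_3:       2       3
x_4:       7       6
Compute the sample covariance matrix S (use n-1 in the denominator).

Step 1 — column means:
  mean(X) = (8 + 6 + 2 + 7) / 4 = 23/4 = 5.75
  mean(Y) = (7 + 8 + 3 + 6) / 4 = 24/4 = 6

Step 2 — sample covariance S[i,j] = (1/(n-1)) · Σ_k (x_{k,i} - mean_i) · (x_{k,j} - mean_j), with n-1 = 3.
  S[X,X] = ((2.25)·(2.25) + (0.25)·(0.25) + (-3.75)·(-3.75) + (1.25)·(1.25)) / 3 = 20.75/3 = 6.9167
  S[X,Y] = ((2.25)·(1) + (0.25)·(2) + (-3.75)·(-3) + (1.25)·(0)) / 3 = 14/3 = 4.6667
  S[Y,Y] = ((1)·(1) + (2)·(2) + (-3)·(-3) + (0)·(0)) / 3 = 14/3 = 4.6667

S is symmetric (S[j,i] = S[i,j]). Assembling:

S = [[6.9167, 4.6667],
 [4.6667, 4.6667]]


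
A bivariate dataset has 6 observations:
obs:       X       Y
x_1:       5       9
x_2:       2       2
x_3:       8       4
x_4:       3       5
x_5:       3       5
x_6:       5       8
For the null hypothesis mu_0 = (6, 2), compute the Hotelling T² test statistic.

Step 1 — sample mean vector:
  mean(X) = (5 + 2 + 8 + 3 + 3 + 5) / 6 = 26/6 = 4.3333
  mean(Y) = (9 + 2 + 4 + 5 + 5 + 8) / 6 = 33/6 = 5.5
  x̄ = (4.3333, 5.5),  deviation x̄ - mu_0 = (4.3333, 5.5) - (6, 2) = (-1.6667, 3.5).

Step 2 — sample covariance matrix, S[i,j] = (1/(n-1)) · Σ_k (x_{k,i} - mean_i) · (x_{k,j} - mean_j), divisor n-1 = 5:
  S[X,X] = ((0.6667)·(0.6667) + (-2.3333)·(-2.3333) + (3.6667)·(3.6667) + (-1.3333)·(-1.3333) + (-1.3333)·(-1.3333) + (0.6667)·(0.6667)) / 5 = 23.3333/5 = 4.6667
  S[X,Y] = ((0.6667)·(3.5) + (-2.3333)·(-3.5) + (3.6667)·(-1.5) + (-1.3333)·(-0.5) + (-1.3333)·(-0.5) + (0.6667)·(2.5)) / 5 = 8/5 = 1.6
  S[Y,Y] = ((3.5)·(3.5) + (-3.5)·(-3.5) + (-1.5)·(-1.5) + (-0.5)·(-0.5) + (-0.5)·(-0.5) + (2.5)·(2.5)) / 5 = 33.5/5 = 6.7
  S = [[4.6667, 1.6],
 [1.6, 6.7]].

Step 3 — invert S. det(S) = 4.6667·6.7 - (1.6)² = 28.7067.
  S^{-1} = (1/det) · [[d, -b], [-b, a]] = [[0.2334, -0.0557],
 [-0.0557, 0.1626]].

Step 4 — quadratic form (x̄ - mu_0)^T · S^{-1} · (x̄ - mu_0):
  S^{-1} · (x̄ - mu_0) = (-0.5841, 0.6619),
  (x̄ - mu_0)^T · [...] = (-1.6667)·(-0.5841) + (3.5)·(0.6619) = 3.29.

Step 5 — scale by n: T² = 6 · 3.29 = 19.7399.

T² ≈ 19.7399


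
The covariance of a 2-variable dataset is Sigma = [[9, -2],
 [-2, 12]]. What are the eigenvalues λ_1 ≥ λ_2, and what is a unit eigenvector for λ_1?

Step 1 — characteristic polynomial of 2×2 Sigma:
  det(Sigma - λI) = λ² - trace · λ + det = 0.
  trace = 9 + 12 = 21, det = 9·12 - (-2)² = 104.
Step 2 — discriminant:
  Δ = trace² - 4·det = 441 - 416 = 25.
Step 3 — eigenvalues:
  λ = (trace ± √Δ)/2 = (21 ± 5)/2,
  λ_1 = 13,  λ_2 = 8.

Step 4 — unit eigenvector for λ_1: solve (Sigma - λ_1 I)v = 0. First row:
  (9 - 13)·v_x + (-2)·v_y = 0, i.e. (-4)·v_x + (-2)·v_y = 0,
  so v ∝ (b, λ_1 - a) = (-2, 4); multiply by -1 so the first entry is positive: u = (2, -4).
  ||u|| = √((2)² + (-4)²) = √(20) ≈ 4.4721,
  v_1 = u/||u|| ≈ (0.4472, -0.8944) (||v_1|| = 1).

λ_1 = 13,  λ_2 = 8;  v_1 ≈ (0.4472, -0.8944)


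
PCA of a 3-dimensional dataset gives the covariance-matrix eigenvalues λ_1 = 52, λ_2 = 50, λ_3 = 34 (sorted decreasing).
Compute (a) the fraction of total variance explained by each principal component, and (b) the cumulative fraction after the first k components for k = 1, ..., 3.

Step 1 — total variance = trace(Sigma) = Σ λ_i = 52 + 50 + 34 = 136.

Step 2 — fraction explained by component i = λ_i / Σ λ:
  PC1: 52/136 = 0.3824
  PC2: 50/136 = 0.3676
  PC3: 34/136 = 0.25

Step 3 — cumulative fraction after k components = (λ_1 + ... + λ_k) / Σ λ:
  k = 1: 52/136 = 0.3824
  k = 2: (52 + 50)/136 = 102/136 = 0.75
  k = 3: (52 + 50 + 34)/136 = 136/136 = 1

Summary (fraction, with percent):

explained: PC1 0.3824 (38.24%), PC2 0.3676 (36.76%), PC3 0.25 (25%);  cumulative: 0.3824, 0.75, 1


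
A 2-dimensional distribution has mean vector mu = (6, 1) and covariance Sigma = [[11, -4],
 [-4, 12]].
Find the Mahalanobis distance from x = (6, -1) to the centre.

Step 1 — centre the observation: (x - mu) = (0, -2).

Step 2 — invert Sigma. det(Sigma) = 11·12 - (-4)² = 116.
  Sigma^{-1} = (1/det) · [[d, -b], [-b, a]] = [[0.1034, 0.0345],
 [0.0345, 0.0948]].

Step 3 — form the quadratic (x - mu)^T · Sigma^{-1} · (x - mu):
  Sigma^{-1} · (x - mu) = (-0.069, -0.1897).
  (x - mu)^T · [Sigma^{-1} · (x - mu)] = (0)·(-0.069) + (-2)·(-0.1897) = 0.3793.

Step 4 — take square root: d = √(0.3793) ≈ 0.6159.

d(x, mu) = √(0.3793) ≈ 0.6159


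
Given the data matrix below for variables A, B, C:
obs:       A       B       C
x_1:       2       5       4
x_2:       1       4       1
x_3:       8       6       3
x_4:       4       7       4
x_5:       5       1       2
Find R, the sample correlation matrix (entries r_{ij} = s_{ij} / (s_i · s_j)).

Step 1 — column means:
  mean(A) = (2 + 1 + 8 + 4 + 5) / 5 = 20/5 = 4
  mean(B) = (5 + 4 + 6 + 7 + 1) / 5 = 23/5 = 4.6
  mean(C) = (4 + 1 + 3 + 4 + 2) / 5 = 14/5 = 2.8

Step 2 — sample variances and covariances s[i,j] = (1/(n-1)) · Σ_k (x_{k,i} - mean_i) · (x_{k,j} - mean_j), with n-1 = 4:
  s[A,A] = ((-2)·(-2) + (-3)·(-3) + (4)·(4) + (0)·(0) + (1)·(1)) / 4 = 30/4 = 7.5
  s[A,B] = ((-2)·(0.4) + (-3)·(-0.6) + (4)·(1.4) + (0)·(2.4) + (1)·(-3.6)) / 4 = 3/4 = 0.75
  s[A,C] = ((-2)·(1.2) + (-3)·(-1.8) + (4)·(0.2) + (0)·(1.2) + (1)·(-0.8)) / 4 = 3/4 = 0.75
  s[B,B] = ((0.4)·(0.4) + (-0.6)·(-0.6) + (1.4)·(1.4) + (2.4)·(2.4) + (-3.6)·(-3.6)) / 4 = 21.2/4 = 5.3
  s[B,C] = ((0.4)·(1.2) + (-0.6)·(-1.8) + (1.4)·(0.2) + (2.4)·(1.2) + (-3.6)·(-0.8)) / 4 = 7.6/4 = 1.9
  s[C,C] = ((1.2)·(1.2) + (-1.8)·(-1.8) + (0.2)·(0.2) + (1.2)·(1.2) + (-0.8)·(-0.8)) / 4 = 6.8/4 = 1.7
  Sample standard deviations s_i = √(s[i,i]):
  s(A) = √(7.5) = 2.7386
  s(B) = √(5.3) = 2.3022
  s(C) = √(1.7) = 1.3038

Step 3 — r_{ij} = s_{ij} / (s_i · s_j):
  r[A,A] = 1 (diagonal).
  r[A,B] = 0.75 / (2.7386 · 2.3022) = 0.75 / 6.3048 = 0.119
  r[A,C] = 0.75 / (2.7386 · 1.3038) = 0.75 / 3.5707 = 0.21
  r[B,B] = 1 (diagonal).
  r[B,C] = 1.9 / (2.3022 · 1.3038) = 1.9 / 3.0017 = 0.633
  r[C,C] = 1 (diagonal).

R is symmetric with unit diagonal. Assembling:

R = [[1, 0.119, 0.21],
 [0.119, 1, 0.633],
 [0.21, 0.633, 1]]


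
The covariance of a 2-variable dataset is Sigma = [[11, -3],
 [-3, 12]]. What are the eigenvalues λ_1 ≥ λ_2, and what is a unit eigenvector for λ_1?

Step 1 — characteristic polynomial of 2×2 Sigma:
  det(Sigma - λI) = λ² - trace · λ + det = 0.
  trace = 11 + 12 = 23, det = 11·12 - (-3)² = 123.
Step 2 — discriminant:
  Δ = trace² - 4·det = 529 - 492 = 37.
Step 3 — eigenvalues:
  λ = (trace ± √Δ)/2 = (23 ± 6.0828)/2,
  λ_1 = 14.5414,  λ_2 = 8.4586.

Step 4 — unit eigenvector for λ_1: solve (Sigma - λ_1 I)v = 0. First row:
  (11 - 14.5414)·v_x + (-3)·v_y = 0, i.e. (-3.5414)·v_x + (-3)·v_y = 0,
  so v ∝ (b, λ_1 - a) = (-3, 3.5414); multiply by -1 so the first entry is positive: u = (3, -3.5414).
  ||u|| = √((3)² + (-3.5414)²) = √(21.5414) ≈ 4.6413,
  v_1 = u/||u|| ≈ (0.6464, -0.763) (||v_1|| = 1).

λ_1 = 14.5414,  λ_2 = 8.4586;  v_1 ≈ (0.6464, -0.763)


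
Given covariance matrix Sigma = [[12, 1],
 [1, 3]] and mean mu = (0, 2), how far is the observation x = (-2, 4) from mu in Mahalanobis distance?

Step 1 — centre the observation: (x - mu) = (-2, 2).

Step 2 — invert Sigma. det(Sigma) = 12·3 - (1)² = 35.
  Sigma^{-1} = (1/det) · [[d, -b], [-b, a]] = [[0.0857, -0.0286],
 [-0.0286, 0.3429]].

Step 3 — form the quadratic (x - mu)^T · Sigma^{-1} · (x - mu):
  Sigma^{-1} · (x - mu) = (-0.2286, 0.7429).
  (x - mu)^T · [Sigma^{-1} · (x - mu)] = (-2)·(-0.2286) + (2)·(0.7429) = 1.9429.

Step 4 — take square root: d = √(1.9429) ≈ 1.3939.

d(x, mu) = √(1.9429) ≈ 1.3939


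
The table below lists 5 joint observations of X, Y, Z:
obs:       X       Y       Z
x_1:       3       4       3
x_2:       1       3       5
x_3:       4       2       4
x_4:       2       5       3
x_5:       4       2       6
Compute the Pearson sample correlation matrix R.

Step 1 — column means:
  mean(X) = (3 + 1 + 4 + 2 + 4) / 5 = 14/5 = 2.8
  mean(Y) = (4 + 3 + 2 + 5 + 2) / 5 = 16/5 = 3.2
  mean(Z) = (3 + 5 + 4 + 3 + 6) / 5 = 21/5 = 4.2

Step 2 — sample variances and covariances s[i,j] = (1/(n-1)) · Σ_k (x_{k,i} - mean_i) · (x_{k,j} - mean_j), with n-1 = 4:
  s[X,X] = ((0.2)·(0.2) + (-1.8)·(-1.8) + (1.2)·(1.2) + (-0.8)·(-0.8) + (1.2)·(1.2)) / 4 = 6.8/4 = 1.7
  s[X,Y] = ((0.2)·(0.8) + (-1.8)·(-0.2) + (1.2)·(-1.2) + (-0.8)·(1.8) + (1.2)·(-1.2)) / 4 = -3.8/4 = -0.95
  s[X,Z] = ((0.2)·(-1.2) + (-1.8)·(0.8) + (1.2)·(-0.2) + (-0.8)·(-1.2) + (1.2)·(1.8)) / 4 = 1.2/4 = 0.3
  s[Y,Y] = ((0.8)·(0.8) + (-0.2)·(-0.2) + (-1.2)·(-1.2) + (1.8)·(1.8) + (-1.2)·(-1.2)) / 4 = 6.8/4 = 1.7
  s[Y,Z] = ((0.8)·(-1.2) + (-0.2)·(0.8) + (-1.2)·(-0.2) + (1.8)·(-1.2) + (-1.2)·(1.8)) / 4 = -5.2/4 = -1.3
  s[Z,Z] = ((-1.2)·(-1.2) + (0.8)·(0.8) + (-0.2)·(-0.2) + (-1.2)·(-1.2) + (1.8)·(1.8)) / 4 = 6.8/4 = 1.7
  Sample standard deviations s_i = √(s[i,i]):
  s(X) = √(1.7) = 1.3038
  s(Y) = √(1.7) = 1.3038
  s(Z) = √(1.7) = 1.3038

Step 3 — r_{ij} = s_{ij} / (s_i · s_j):
  r[X,X] = 1 (diagonal).
  r[X,Y] = -0.95 / (1.3038 · 1.3038) = -0.95 / 1.7 = -0.5588
  r[X,Z] = 0.3 / (1.3038 · 1.3038) = 0.3 / 1.7 = 0.1765
  r[Y,Y] = 1 (diagonal).
  r[Y,Z] = -1.3 / (1.3038 · 1.3038) = -1.3 / 1.7 = -0.7647
  r[Z,Z] = 1 (diagonal).

R is symmetric with unit diagonal. Assembling:

R = [[1, -0.5588, 0.1765],
 [-0.5588, 1, -0.7647],
 [0.1765, -0.7647, 1]]


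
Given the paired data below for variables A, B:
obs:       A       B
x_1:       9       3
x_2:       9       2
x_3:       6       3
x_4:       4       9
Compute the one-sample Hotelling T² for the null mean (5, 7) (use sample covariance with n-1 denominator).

Step 1 — sample mean vector:
  mean(A) = (9 + 9 + 6 + 4) / 4 = 28/4 = 7
  mean(B) = (3 + 2 + 3 + 9) / 4 = 17/4 = 4.25
  x̄ = (7, 4.25),  deviation x̄ - mu_0 = (7, 4.25) - (5, 7) = (2, -2.75).

Step 2 — sample covariance matrix, S[i,j] = (1/(n-1)) · Σ_k (x_{k,i} - mean_i) · (x_{k,j} - mean_j), divisor n-1 = 3:
  S[A,A] = ((2)·(2) + (2)·(2) + (-1)·(-1) + (-3)·(-3)) / 3 = 18/3 = 6
  S[A,B] = ((2)·(-1.25) + (2)·(-2.25) + (-1)·(-1.25) + (-3)·(4.75)) / 3 = -20/3 = -6.6667
  S[B,B] = ((-1.25)·(-1.25) + (-2.25)·(-2.25) + (-1.25)·(-1.25) + (4.75)·(4.75)) / 3 = 30.75/3 = 10.25
  S = [[6, -6.6667],
 [-6.6667, 10.25]].

Step 3 — invert S. det(S) = 6·10.25 - (-6.6667)² = 17.0556.
  S^{-1} = (1/det) · [[d, -b], [-b, a]] = [[0.601, 0.3909],
 [0.3909, 0.3518]].

Step 4 — quadratic form (x̄ - mu_0)^T · S^{-1} · (x̄ - mu_0):
  S^{-1} · (x̄ - mu_0) = (0.127, -0.1857),
  (x̄ - mu_0)^T · [...] = (2)·(0.127) + (-2.75)·(-0.1857) = 0.7647.

Step 5 — scale by n: T² = 4 · 0.7647 = 3.0586.

T² ≈ 3.0586
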